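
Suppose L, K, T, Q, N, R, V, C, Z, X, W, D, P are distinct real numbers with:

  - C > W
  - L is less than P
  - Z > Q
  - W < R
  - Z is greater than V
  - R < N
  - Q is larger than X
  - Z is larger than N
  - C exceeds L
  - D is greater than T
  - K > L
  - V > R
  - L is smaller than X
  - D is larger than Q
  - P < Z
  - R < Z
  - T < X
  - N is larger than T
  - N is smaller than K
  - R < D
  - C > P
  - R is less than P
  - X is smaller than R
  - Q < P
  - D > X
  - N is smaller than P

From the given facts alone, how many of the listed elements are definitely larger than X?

9

From X the given relations immediately reach Q, R, D.
From those, N, P, V, Z — 7 in total.
From those, K, C — 9 in total.
No other element is forced above X by the given relations, so the count is 9.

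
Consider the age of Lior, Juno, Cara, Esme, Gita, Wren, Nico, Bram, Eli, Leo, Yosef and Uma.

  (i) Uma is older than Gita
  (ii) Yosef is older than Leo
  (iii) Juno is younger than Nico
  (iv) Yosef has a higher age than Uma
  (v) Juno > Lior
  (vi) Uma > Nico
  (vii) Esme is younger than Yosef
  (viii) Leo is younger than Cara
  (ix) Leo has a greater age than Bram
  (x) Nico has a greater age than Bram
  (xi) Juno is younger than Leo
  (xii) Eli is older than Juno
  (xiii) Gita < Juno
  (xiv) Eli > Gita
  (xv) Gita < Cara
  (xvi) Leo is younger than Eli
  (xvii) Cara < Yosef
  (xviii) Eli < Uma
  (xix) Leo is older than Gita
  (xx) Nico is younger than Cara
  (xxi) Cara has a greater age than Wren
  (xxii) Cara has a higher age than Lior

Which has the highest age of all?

Yosef

Esme is not greatest since Esme < Yosef; Bram is not greatest since Bram < Nico; Lior is not greatest since Lior < Juno; Wren is not greatest since Wren < Cara; Gita is not greatest since Gita < Eli; Juno is not greatest since Juno < Leo; Nico is not greatest since Nico < Cara; Leo is not greatest since Leo < Eli; Cara is not greatest since Cara < Yosef; Eli is not greatest since Eli < Uma; Uma is not greatest since Uma < Yosef.
Only Yosef has nothing above it, so Yosef is the highest age.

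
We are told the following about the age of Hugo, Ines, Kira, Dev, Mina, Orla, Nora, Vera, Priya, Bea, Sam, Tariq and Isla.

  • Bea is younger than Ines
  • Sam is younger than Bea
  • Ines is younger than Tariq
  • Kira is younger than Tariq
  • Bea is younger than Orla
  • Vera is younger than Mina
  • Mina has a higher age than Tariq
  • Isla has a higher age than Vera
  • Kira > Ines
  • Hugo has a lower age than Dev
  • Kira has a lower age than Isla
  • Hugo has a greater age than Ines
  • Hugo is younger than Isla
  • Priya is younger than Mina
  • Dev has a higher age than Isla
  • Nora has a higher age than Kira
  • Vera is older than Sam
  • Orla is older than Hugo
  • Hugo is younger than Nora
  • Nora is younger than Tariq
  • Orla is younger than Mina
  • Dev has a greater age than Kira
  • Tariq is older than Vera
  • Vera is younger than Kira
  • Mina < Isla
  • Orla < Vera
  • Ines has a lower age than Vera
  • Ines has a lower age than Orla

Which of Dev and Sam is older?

Dev

Link the given pairs in sequence: Sam < Bea; Bea < Ines; Ines < Hugo; Hugo < Orla; Orla < Vera; Vera < Kira; Kira < Nora; Nora < Tariq; Tariq < Mina; Mina < Isla; Isla < Dev.
Chaining these gives Sam < Bea < Ines < Hugo < Orla < Vera < Kira < Nora < Tariq < Mina < Isla < Dev.
So Sam < Dev; Dev is the older of the two.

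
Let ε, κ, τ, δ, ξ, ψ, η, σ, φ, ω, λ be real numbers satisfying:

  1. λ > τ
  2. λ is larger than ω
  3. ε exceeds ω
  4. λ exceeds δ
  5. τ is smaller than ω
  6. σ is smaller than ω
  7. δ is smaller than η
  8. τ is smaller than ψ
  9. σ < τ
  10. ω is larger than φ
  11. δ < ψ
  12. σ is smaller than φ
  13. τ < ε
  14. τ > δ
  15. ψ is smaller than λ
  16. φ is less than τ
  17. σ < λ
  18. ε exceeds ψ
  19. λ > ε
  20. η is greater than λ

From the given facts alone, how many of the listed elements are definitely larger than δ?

6

The elements the relations force above δ are τ, ψ, ω, ε, λ, η — no chain reaches any other.
That is 6.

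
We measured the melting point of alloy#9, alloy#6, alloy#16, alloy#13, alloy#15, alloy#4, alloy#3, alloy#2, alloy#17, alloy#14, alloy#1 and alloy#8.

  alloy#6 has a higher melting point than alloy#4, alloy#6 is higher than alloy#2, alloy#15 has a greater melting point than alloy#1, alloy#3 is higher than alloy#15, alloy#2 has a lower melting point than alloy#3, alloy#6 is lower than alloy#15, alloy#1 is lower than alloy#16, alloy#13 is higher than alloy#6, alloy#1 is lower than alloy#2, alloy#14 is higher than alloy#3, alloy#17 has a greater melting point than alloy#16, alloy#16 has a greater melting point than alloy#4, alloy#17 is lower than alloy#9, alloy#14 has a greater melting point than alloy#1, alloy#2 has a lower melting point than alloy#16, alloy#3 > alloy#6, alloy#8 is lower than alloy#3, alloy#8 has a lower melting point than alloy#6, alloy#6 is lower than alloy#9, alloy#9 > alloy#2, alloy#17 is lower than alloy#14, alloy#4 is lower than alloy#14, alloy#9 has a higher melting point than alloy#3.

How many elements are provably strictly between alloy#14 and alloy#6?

The relations place alloy#6 below alloy#14. An element lies strictly between them when it is forced above alloy#6 and also forced below alloy#14.
Above alloy#6: {alloy#15, alloy#3, alloy#9, alloy#13}. Below alloy#14: {alloy#1, alloy#2, alloy#8, alloy#4, alloy#15, alloy#16, alloy#3, alloy#17}.
Intersection: {alloy#15, alloy#3} — 2.

2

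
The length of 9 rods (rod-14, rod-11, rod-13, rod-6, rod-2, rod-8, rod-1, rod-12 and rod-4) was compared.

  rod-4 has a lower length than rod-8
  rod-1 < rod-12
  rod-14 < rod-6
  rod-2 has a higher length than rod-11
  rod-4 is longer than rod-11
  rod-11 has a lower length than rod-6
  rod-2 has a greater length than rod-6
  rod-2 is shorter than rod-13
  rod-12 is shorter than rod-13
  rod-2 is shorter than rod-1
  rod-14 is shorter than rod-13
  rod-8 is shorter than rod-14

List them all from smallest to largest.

rod-11 < rod-4 < rod-8 < rod-14 < rod-6 < rod-2 < rod-1 < rod-12 < rod-13

Each adjacent pair is fixed by a given relation: rod-11 < rod-4; rod-4 < rod-8; rod-8 < rod-14; rod-14 < rod-6; rod-6 < rod-2; rod-2 < rod-1; rod-1 < rod-12; rod-12 < rod-13. Chaining them end to end gives the full order.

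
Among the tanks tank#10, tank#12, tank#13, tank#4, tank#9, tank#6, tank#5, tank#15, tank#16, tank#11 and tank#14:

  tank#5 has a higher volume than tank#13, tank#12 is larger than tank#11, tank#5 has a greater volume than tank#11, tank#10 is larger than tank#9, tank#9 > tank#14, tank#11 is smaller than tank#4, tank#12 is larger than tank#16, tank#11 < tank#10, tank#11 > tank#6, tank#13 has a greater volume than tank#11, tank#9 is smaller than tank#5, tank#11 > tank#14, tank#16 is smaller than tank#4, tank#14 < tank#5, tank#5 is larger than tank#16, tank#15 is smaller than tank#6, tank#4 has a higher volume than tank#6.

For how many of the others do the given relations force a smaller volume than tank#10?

The elements the relations force below tank#10 are tank#15, tank#14, tank#6, tank#11, tank#9 — no chain reaches any other.
That is 5.

5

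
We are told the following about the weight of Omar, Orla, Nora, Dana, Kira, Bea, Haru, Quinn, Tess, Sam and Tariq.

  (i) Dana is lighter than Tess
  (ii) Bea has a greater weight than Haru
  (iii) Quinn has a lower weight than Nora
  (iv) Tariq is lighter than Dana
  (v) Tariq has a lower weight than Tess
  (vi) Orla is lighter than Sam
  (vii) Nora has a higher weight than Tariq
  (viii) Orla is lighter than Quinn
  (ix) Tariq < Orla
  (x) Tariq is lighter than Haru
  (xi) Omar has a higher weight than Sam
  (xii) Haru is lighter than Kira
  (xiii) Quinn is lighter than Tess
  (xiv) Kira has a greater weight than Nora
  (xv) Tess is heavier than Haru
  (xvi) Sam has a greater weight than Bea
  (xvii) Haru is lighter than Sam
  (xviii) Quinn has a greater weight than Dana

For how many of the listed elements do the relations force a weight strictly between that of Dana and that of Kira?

The relations place Dana below Kira. An element lies strictly between them when it is forced above Dana and also forced below Kira.
Above Dana: {Quinn, Nora, Tess}. Below Kira: {Tariq, Haru, Orla, Quinn, Nora}.
Intersection: {Quinn, Nora} — 2.

2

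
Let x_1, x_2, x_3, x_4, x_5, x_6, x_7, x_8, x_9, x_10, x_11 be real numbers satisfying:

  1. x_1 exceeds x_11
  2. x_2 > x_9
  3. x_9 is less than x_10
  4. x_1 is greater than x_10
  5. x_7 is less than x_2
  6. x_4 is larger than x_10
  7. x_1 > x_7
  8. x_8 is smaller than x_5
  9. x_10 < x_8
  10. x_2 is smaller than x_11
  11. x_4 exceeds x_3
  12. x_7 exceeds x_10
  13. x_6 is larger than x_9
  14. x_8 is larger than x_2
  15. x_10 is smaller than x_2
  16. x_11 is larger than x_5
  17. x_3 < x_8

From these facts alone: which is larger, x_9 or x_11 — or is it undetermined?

Following the relations from x_9: x_9 < x_10 < x_7 < x_2 < x_8 < x_5 < x_11.
So x_11 is larger.

x_11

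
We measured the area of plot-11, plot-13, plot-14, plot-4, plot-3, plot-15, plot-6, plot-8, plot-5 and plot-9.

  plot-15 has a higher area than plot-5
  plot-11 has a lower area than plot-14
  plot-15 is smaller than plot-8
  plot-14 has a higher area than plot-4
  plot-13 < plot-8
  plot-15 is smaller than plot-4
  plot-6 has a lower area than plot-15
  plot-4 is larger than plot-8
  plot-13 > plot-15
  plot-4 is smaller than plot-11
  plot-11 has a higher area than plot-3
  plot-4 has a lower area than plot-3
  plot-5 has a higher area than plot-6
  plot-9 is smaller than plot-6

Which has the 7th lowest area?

plot-4

The consecutive relations fix a unique order: plot-9 < plot-6 < plot-5 < plot-15 < plot-13 < plot-8 < plot-4 < plot-3 < plot-11 < plot-14.
The 7th smallest is plot-4.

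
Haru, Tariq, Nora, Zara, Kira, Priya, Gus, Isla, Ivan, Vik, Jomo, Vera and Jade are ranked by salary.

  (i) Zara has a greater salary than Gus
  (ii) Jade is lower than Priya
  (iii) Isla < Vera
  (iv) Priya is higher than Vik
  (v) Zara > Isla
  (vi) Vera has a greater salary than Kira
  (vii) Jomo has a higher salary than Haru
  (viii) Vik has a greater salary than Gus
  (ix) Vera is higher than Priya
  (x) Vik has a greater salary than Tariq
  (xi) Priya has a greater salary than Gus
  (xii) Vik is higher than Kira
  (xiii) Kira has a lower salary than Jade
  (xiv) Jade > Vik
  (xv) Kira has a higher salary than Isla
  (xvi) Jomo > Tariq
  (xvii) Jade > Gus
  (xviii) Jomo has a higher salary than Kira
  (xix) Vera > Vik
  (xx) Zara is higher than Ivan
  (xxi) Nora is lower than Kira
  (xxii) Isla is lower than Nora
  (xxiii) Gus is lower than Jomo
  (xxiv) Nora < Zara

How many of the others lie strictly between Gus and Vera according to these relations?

Chaining upward from Gus reaches: Zara, Vik, Jade, Jomo, Priya.
Chaining downward from Vera reaches: Tariq, Isla, Nora, Kira, Vik, Jade, Priya.
Strictly between Gus and Vera are those in both lists: Vik, Jade, Priya — 3 elements.

3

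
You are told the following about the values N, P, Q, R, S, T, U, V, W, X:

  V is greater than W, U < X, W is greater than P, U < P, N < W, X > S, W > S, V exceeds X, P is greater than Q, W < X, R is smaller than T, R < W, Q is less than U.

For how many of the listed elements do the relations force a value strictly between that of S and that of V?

The relations place S below V. An element lies strictly between them when it is forced above S and also forced below V.
Above S: {W, X}. Below V: {Q, U, R, N, P, W, X}.
Intersection: {W, X} — 2.

2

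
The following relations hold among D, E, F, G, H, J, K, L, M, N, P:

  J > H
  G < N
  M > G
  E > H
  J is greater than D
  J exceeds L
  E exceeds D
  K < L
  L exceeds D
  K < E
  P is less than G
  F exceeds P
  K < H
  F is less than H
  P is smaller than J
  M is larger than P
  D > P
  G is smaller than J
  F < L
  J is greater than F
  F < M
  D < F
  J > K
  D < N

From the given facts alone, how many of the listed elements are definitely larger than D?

7

The elements the relations force above D are F, H, L, J, M, E, N — no chain reaches any other.
That is 7.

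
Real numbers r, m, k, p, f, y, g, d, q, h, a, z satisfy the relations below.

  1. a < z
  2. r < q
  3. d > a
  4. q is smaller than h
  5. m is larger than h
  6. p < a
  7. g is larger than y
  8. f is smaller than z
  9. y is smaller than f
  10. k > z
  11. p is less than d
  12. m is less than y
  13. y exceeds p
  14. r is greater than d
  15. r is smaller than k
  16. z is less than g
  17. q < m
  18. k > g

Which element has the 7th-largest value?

The consecutive relations fix a unique order: p < a < d < r < q < h < m < y < f < z < g < k.
Counting 7 from the largest end gives h.

h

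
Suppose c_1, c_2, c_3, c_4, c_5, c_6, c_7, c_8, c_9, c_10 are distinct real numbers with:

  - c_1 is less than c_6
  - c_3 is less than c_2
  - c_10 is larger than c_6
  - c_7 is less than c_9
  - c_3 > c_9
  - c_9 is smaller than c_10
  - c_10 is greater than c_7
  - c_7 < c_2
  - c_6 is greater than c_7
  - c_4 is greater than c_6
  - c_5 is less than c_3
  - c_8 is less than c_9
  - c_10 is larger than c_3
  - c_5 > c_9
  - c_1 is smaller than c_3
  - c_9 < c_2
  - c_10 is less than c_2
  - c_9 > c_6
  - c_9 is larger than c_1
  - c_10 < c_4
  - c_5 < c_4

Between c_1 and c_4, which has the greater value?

c_1 < c_6 and c_6 < c_9 give c_1 < c_9.
With c_9 < c_5: c_1 < c_6 < c_9 < c_5.
Then c_5 < c_3 extends the chain to c_3.
With c_3 < c_10: c_1 < c_6 < c_9 < c_5 < c_3 < c_10.
With c_10 < c_4: c_1 < c_6 < c_9 < c_5 < c_3 < c_10 < c_4.
So c_1 < c_4; c_4 is the larger of the two.

c_4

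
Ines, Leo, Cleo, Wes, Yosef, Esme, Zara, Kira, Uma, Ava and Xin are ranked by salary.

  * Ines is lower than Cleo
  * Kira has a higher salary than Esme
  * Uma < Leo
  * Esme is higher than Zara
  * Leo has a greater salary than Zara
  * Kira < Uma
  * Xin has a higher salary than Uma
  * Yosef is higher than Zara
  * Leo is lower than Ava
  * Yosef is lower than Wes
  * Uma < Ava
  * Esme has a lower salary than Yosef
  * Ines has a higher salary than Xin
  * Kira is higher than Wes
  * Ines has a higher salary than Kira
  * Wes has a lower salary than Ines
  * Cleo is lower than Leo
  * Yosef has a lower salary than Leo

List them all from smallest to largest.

Each adjacent pair is fixed by a given relation: Zara < Esme; Esme < Yosef; Yosef < Wes; Wes < Kira; Kira < Uma; Uma < Xin; Xin < Ines; Ines < Cleo; Cleo < Leo; Leo < Ava. Chaining them end to end gives the full order.

Zara < Esme < Yosef < Wes < Kira < Uma < Xin < Ines < Cleo < Leo < Ava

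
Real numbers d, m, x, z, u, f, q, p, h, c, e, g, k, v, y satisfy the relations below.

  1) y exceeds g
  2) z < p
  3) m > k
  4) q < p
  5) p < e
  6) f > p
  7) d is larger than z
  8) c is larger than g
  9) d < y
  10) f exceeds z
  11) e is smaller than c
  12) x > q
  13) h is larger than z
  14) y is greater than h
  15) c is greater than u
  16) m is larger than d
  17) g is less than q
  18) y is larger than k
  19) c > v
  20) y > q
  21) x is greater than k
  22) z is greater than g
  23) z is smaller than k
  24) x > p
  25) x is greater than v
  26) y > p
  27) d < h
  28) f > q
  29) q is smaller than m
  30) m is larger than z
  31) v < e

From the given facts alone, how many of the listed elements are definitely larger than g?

12

The elements the relations force above g are z, q, p, e, k, d, x, h, f, y, c, m — no chain reaches any other.
That is 12.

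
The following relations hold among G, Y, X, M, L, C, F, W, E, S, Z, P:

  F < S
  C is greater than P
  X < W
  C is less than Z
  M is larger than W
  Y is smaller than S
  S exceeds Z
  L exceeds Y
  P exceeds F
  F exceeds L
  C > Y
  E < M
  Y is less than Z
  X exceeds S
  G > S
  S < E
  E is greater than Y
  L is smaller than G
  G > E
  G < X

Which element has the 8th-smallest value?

Piecing the relations together gives one ordering: Y < L < F < P < C < Z < S < E < G < X < W < M.
The 8th smallest is E.

E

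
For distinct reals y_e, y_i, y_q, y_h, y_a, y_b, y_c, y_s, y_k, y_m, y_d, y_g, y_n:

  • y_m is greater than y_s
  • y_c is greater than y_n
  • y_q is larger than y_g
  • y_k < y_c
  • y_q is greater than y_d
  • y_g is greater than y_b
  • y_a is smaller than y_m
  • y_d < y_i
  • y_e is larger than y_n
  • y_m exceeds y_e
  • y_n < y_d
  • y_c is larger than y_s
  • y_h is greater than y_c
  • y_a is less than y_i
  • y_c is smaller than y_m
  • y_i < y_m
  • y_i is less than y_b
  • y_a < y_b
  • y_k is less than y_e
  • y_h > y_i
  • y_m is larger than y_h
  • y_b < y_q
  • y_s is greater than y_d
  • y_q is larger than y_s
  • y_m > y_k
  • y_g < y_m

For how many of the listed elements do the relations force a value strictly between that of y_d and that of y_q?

The relations place y_d below y_q. An element lies strictly between them when it is forced above y_d and also forced below y_q.
Above y_d: {y_i, y_b, y_s, y_g, y_c, y_h, y_m}. Below y_q: {y_n, y_a, y_i, y_b, y_s, y_g}.
Intersection: {y_i, y_b, y_s, y_g} — 4.

4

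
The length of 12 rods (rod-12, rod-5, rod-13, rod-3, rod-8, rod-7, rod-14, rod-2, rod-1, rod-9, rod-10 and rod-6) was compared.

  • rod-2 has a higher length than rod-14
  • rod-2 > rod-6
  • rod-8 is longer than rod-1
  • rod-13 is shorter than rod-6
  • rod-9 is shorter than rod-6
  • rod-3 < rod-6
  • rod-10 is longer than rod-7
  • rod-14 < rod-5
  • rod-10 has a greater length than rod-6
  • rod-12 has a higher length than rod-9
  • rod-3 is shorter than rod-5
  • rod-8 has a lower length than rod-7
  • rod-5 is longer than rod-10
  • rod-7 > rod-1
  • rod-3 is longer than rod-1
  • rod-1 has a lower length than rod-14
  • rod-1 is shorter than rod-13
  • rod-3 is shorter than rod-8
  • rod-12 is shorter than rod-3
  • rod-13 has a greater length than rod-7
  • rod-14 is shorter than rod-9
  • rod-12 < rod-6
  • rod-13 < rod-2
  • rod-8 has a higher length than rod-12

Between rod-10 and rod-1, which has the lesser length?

rod-1

Following the relations from rod-1: rod-1 < rod-14 < rod-9 < rod-12 < rod-3 < rod-8 < rod-7 < rod-13 < rod-6 < rod-10.
So rod-1 < rod-10; rod-1 is the shorter of the two.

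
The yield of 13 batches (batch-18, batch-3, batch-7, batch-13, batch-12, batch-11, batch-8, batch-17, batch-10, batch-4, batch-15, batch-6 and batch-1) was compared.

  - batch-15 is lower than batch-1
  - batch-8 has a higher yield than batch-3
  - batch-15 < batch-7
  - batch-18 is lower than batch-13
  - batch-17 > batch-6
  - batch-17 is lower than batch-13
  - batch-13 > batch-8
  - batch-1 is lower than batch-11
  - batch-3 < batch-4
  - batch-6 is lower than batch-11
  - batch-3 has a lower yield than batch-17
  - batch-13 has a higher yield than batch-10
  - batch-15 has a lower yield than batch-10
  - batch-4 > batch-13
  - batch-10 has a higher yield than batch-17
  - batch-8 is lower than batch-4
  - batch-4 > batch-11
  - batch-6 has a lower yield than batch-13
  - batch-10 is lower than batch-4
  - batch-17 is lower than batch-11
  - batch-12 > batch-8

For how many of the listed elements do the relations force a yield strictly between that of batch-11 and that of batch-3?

1

The relations place batch-3 below batch-11. An element lies strictly between them when it is forced above batch-3 and also forced below batch-11.
Above batch-3: {batch-17, batch-10, batch-8, batch-13, batch-4, batch-12}. Below batch-11: {batch-6, batch-17, batch-15, batch-1}.
Intersection: {batch-17} — 1.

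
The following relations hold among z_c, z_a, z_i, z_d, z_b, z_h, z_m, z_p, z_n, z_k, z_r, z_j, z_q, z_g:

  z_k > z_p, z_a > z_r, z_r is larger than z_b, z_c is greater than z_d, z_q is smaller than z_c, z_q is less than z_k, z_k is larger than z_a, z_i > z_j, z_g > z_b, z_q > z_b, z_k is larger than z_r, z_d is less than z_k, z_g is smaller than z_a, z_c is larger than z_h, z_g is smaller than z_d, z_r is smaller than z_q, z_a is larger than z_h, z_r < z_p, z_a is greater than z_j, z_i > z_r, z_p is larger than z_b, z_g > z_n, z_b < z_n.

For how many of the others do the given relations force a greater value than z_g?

4

Directly above z_g: z_d, z_a.
One step further: z_k, z_c (4 so far).
No other element is forced above z_g by the given relations, so the count is 4.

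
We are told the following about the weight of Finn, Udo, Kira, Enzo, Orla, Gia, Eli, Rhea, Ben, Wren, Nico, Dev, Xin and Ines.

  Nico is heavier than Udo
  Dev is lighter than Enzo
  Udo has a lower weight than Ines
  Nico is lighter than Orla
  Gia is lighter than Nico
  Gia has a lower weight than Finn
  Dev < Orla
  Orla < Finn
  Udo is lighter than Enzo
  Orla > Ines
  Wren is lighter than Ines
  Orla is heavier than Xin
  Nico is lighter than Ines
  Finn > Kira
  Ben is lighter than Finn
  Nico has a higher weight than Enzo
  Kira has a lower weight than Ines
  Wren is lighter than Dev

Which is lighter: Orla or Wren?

Chaining the given relations: Wren < Dev < Enzo < Nico < Ines < Orla.
So Wren < Orla; Wren is the lighter of the two.

Wren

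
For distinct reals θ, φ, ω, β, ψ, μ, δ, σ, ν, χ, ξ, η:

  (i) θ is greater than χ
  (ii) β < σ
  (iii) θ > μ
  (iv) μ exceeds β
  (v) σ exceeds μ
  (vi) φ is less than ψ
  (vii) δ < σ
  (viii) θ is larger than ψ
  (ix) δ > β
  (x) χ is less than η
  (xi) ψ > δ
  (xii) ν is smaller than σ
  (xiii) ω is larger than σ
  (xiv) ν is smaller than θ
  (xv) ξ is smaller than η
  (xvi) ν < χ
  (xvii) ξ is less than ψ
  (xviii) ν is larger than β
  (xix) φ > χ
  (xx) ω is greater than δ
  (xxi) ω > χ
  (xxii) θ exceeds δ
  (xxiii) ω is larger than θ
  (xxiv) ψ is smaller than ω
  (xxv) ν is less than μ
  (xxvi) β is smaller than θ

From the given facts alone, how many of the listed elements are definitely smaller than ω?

From ω the given relations immediately reach χ, δ, ψ, θ, σ.
From those, β, ν, ξ, φ, μ — 10 in total.
Nothing else is reachable below ω; 10 in all.

10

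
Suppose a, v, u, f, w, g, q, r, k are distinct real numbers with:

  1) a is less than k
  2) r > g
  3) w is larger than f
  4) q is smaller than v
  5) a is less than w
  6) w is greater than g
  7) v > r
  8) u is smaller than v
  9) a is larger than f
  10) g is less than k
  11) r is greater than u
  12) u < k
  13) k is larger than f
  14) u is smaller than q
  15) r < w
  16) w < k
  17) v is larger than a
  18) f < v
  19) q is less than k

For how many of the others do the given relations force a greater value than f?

4

From f the given relations immediately reach a, w, k, v.
No other element is forced above f by the given relations, so the count is 4.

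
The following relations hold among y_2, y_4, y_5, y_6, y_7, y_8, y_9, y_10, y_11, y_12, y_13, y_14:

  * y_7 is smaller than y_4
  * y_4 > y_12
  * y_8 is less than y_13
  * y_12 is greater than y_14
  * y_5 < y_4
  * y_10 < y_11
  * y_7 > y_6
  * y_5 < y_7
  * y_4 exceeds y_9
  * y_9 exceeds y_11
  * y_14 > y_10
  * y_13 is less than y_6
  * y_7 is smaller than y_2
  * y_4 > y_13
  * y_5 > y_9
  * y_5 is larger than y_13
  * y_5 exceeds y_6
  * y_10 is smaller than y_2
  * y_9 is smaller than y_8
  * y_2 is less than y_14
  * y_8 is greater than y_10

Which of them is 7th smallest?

Chaining the given pairs: y_10 < y_11 < y_9 < y_8 < y_13 < y_6 < y_5 < y_7 < y_2 < y_14 < y_12 < y_4.
Counting 7 from the smallest end gives y_5.

y_5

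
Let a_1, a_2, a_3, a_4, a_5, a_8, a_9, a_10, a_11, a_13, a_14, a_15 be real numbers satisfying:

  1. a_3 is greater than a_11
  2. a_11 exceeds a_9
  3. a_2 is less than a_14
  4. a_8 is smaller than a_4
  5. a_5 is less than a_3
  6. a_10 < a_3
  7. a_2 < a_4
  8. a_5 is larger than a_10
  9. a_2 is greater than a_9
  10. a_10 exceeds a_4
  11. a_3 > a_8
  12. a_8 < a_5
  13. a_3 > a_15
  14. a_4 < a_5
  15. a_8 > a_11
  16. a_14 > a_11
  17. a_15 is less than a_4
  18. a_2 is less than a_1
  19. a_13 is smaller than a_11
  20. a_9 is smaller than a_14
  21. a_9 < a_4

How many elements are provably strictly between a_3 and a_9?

6

The relations place a_9 below a_3. An element lies strictly between them when it is forced above a_9 and also forced below a_3.
Above a_9: {a_2, a_11, a_8, a_4, a_10, a_14, a_5, a_1}. Below a_3: {a_13, a_2, a_11, a_15, a_8, a_4, a_10, a_5}.
Intersection: {a_2, a_11, a_8, a_4, a_10, a_5} — 6.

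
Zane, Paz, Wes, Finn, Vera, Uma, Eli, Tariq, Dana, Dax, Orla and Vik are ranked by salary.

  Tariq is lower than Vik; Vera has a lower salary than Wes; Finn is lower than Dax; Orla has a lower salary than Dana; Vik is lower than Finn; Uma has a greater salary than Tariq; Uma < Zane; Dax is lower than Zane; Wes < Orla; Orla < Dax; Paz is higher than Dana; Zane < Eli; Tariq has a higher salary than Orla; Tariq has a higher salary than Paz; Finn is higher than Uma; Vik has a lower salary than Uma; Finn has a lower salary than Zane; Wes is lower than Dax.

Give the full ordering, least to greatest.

Each adjacent pair is fixed by a given relation: Vera < Wes; Wes < Orla; Orla < Dana; Dana < Paz; Paz < Tariq; Tariq < Vik; Vik < Uma; Uma < Finn; Finn < Dax; Dax < Zane; Zane < Eli. Chaining them end to end gives the full order.

Vera < Wes < Orla < Dana < Paz < Tariq < Vik < Uma < Finn < Dax < Zane < Eli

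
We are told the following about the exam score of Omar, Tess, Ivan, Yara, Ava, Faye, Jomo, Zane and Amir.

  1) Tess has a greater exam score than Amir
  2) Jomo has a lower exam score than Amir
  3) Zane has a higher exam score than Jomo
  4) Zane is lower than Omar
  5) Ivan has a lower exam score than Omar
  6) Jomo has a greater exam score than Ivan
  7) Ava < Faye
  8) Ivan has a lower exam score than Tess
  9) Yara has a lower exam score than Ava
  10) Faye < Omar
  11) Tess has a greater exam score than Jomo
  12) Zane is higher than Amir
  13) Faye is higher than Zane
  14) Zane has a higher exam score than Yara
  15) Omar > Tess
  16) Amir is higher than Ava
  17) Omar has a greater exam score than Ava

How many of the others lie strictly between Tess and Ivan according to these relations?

Chaining upward from Ivan reaches: Jomo, Amir, Zane, Faye, Omar.
Chaining downward from Tess reaches: Yara, Jomo, Ava, Amir.
Strictly between Ivan and Tess are those in both lists: Jomo, Amir — 2 elements.

2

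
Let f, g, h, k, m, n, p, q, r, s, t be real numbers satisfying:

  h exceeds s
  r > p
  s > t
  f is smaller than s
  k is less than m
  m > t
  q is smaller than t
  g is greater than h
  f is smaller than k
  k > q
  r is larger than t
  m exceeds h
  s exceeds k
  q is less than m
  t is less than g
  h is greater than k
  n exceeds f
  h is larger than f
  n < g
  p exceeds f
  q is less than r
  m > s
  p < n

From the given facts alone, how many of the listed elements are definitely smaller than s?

From s the given relations immediately reach f, t, k.
From those, q — 4 in total.
Nothing else is reachable below s; 4 in all.

4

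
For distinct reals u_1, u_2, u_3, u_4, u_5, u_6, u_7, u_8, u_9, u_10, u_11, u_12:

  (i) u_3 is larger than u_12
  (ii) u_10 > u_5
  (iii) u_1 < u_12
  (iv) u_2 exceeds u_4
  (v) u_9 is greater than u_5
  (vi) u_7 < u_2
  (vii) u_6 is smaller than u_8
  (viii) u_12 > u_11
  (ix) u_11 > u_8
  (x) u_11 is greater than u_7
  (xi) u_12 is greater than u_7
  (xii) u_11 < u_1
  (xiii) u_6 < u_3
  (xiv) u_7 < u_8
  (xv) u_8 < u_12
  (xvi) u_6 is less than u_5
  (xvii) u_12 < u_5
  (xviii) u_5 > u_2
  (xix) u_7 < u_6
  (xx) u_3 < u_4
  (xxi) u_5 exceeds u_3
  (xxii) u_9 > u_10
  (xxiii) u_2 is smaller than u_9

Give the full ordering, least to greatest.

u_7 < u_6 < u_8 < u_11 < u_1 < u_12 < u_3 < u_4 < u_2 < u_5 < u_10 < u_9

Nothing is placed below u_7, so it is least; from there u_7 < u_6; u_6 < u_8; u_8 < u_11; u_11 < u_1; u_1 < u_12; u_12 < u_3; u_3 < u_4; u_4 < u_2; u_2 < u_5; u_5 < u_10; u_10 < u_9, each given directly.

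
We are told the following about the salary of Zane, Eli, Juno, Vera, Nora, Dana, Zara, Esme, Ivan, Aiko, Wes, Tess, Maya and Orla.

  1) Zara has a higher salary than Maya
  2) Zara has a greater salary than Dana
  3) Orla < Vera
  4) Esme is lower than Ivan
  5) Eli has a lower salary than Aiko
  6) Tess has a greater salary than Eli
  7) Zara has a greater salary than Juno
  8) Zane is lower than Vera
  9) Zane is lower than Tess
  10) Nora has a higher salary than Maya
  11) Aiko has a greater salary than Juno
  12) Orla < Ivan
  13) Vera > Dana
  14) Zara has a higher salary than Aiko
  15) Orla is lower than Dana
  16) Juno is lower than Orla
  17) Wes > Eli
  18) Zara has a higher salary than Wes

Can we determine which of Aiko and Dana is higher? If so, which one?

undetermined

Following every chain through Dana: above Dana we get Zara, Vera; below Dana we get Juno, Orla.
Aiko is not reached, and no chain runs the other way from Aiko to Dana.
So the given relations leave the order of Dana and Aiko undetermined.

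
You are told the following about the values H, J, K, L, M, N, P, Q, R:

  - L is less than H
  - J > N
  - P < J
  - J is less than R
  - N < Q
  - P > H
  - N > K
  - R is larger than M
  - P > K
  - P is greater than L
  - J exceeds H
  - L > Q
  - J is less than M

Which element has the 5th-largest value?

H

Piecing the relations together gives one ordering: K < N < Q < L < H < P < J < M < R.
The 5th largest is H.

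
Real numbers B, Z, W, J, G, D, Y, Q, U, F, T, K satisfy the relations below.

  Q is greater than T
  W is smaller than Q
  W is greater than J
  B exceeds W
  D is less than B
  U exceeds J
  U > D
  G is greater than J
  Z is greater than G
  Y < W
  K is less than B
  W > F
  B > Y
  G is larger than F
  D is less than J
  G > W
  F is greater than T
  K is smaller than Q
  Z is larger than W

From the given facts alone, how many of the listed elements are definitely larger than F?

5

Directly above F: W, G.
One step further: B, Z, Q (5 so far).
Nothing else is reachable above F; 5 in all.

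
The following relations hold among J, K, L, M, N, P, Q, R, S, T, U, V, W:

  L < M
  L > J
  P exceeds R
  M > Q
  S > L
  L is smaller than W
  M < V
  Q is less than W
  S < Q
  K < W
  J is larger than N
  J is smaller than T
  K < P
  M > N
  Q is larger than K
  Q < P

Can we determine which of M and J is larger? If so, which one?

M

Chaining the given relations: J < L < S < Q < M.
So M is larger.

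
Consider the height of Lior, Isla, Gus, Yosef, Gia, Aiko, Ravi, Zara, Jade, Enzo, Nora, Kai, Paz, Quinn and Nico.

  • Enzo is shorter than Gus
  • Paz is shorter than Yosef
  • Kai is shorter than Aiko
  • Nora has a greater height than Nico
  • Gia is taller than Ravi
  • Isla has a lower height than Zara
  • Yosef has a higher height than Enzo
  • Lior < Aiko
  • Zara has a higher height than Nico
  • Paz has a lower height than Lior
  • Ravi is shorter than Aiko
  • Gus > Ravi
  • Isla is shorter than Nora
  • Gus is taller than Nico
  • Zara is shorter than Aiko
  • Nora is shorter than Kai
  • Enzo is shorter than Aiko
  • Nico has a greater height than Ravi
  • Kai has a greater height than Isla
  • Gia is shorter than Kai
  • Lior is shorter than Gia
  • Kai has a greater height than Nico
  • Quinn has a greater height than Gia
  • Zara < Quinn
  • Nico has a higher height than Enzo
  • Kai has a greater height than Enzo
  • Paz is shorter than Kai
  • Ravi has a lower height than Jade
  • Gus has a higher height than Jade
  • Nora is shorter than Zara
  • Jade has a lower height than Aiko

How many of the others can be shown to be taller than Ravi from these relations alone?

9

The elements the relations force above Ravi are Jade, Nico, Gia, Nora, Kai, Gus, Zara, Quinn, Aiko — no chain reaches any other.
That is 9.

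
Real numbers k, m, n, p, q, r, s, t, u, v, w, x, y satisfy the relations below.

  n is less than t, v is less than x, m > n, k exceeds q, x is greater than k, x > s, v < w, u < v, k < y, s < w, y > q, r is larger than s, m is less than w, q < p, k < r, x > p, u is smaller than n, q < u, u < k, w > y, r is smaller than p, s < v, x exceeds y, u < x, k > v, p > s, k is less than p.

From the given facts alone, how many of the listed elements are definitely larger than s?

7

Directly above s: v, r, p, x, w.
One step further: k (6 so far).
One step further: y (7 so far).
No other element is forced above s by the given relations, so the count is 7.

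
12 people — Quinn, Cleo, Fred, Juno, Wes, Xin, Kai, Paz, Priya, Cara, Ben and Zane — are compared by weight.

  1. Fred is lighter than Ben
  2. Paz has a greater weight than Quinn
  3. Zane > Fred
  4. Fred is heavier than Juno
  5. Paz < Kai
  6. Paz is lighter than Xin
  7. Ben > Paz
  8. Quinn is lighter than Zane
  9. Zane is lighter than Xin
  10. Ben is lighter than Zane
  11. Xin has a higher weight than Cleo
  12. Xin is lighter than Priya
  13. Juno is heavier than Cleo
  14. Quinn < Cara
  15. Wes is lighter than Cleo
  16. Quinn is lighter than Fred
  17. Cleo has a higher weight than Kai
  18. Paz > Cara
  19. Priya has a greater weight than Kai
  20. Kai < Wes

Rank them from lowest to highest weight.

Each adjacent pair is fixed by a given relation: Quinn < Cara; Cara < Paz; Paz < Kai; Kai < Wes; Wes < Cleo; Cleo < Juno; Juno < Fred; Fred < Ben; Ben < Zane; Zane < Xin; Xin < Priya. Chaining them end to end gives the full order.

Quinn < Cara < Paz < Kai < Wes < Cleo < Juno < Fred < Ben < Zane < Xin < Priya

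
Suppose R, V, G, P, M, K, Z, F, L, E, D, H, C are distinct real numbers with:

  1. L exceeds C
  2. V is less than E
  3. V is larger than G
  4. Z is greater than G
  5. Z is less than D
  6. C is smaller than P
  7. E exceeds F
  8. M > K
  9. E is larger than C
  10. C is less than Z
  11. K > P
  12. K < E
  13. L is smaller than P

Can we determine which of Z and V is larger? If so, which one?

Following every chain through Z: above Z we get D; below Z we get G, C.
V is not reached, and no chain runs the other way from V to Z.
So the given relations leave the order of Z and V undetermined.

undetermined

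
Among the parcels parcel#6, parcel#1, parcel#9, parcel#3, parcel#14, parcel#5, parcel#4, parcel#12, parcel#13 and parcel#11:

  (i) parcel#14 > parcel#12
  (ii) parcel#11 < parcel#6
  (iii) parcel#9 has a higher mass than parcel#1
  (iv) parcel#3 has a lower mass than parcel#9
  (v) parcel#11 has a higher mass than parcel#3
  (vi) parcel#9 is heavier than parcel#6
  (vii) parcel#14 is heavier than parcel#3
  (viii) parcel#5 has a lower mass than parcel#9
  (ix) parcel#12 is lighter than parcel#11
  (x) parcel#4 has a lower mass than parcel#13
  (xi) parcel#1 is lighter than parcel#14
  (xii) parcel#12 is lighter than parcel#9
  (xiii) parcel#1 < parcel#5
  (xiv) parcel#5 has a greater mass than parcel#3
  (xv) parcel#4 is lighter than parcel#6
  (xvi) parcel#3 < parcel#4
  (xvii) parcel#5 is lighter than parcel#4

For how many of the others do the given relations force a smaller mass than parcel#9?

7

The elements the relations force below parcel#9 are parcel#1, parcel#3, parcel#12, parcel#5, parcel#11, parcel#4, parcel#6 — no chain reaches any other.
That is 7.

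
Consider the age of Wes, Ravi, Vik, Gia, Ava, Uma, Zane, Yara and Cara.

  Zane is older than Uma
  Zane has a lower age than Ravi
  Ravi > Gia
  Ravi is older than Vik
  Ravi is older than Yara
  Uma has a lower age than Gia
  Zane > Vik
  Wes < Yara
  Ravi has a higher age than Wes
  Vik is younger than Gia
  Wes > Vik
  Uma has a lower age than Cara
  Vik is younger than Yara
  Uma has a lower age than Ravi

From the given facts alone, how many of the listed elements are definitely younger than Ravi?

The elements the relations force below Ravi are Vik, Wes, Uma, Gia, Zane, Yara — no chain reaches any other.
That is 6.

6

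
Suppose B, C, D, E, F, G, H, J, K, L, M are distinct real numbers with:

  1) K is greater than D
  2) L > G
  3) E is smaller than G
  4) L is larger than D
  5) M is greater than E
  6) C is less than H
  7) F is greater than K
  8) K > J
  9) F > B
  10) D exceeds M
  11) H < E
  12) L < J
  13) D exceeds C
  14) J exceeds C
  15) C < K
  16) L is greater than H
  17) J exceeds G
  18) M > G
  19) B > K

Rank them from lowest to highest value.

Each adjacent pair is fixed by a given relation: C < H; H < E; E < G; G < M; M < D; D < L; L < J; J < K; K < B; B < F. Chaining them end to end gives the full order.

C < H < E < G < M < D < L < J < K < B < F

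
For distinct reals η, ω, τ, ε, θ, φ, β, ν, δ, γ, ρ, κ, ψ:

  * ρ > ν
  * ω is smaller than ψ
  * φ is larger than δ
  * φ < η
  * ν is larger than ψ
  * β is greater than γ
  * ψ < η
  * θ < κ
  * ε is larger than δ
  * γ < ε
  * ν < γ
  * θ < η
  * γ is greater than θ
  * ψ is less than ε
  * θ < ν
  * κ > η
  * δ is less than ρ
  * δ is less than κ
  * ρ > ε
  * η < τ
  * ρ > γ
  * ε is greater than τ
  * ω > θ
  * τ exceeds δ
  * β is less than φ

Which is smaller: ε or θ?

The relevant relations are θ < ω; ω < ψ; ψ < ν; ν < γ; γ < β; β < φ; φ < η; η < τ; τ < ε.
Chaining these gives θ < ω < ψ < ν < γ < β < φ < η < τ < ε.
So θ < ε; θ is the smaller of the two.

θ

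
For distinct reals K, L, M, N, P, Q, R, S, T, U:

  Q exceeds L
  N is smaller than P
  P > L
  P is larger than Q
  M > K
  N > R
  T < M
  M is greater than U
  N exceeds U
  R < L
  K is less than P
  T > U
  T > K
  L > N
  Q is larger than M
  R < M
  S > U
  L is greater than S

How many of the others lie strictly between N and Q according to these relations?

1

The relations place N below Q. An element lies strictly between them when it is forced above N and also forced below Q.
Above N: {L, P}. Below Q: {U, R, K, S, T, M, L}.
Intersection: {L} — 1.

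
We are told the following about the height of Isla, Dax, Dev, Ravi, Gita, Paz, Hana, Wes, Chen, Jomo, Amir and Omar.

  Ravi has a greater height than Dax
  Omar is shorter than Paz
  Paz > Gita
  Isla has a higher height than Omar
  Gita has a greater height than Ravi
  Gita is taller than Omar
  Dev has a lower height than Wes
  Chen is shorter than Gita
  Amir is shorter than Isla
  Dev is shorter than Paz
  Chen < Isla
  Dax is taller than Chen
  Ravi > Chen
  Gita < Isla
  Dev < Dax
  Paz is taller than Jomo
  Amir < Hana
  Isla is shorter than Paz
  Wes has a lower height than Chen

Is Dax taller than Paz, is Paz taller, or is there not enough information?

Paz

The relevant relations are Dax < Ravi; Ravi < Gita; Gita < Isla; Isla < Paz.
Chaining these gives Dax < Ravi < Gita < Isla < Paz.
So Paz is taller.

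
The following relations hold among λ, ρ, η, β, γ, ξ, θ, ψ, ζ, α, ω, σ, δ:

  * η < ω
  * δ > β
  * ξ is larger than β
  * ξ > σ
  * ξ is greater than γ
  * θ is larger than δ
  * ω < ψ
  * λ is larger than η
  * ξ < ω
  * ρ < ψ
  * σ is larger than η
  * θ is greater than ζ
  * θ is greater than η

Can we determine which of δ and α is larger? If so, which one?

undetermined

Following every chain through α: nothing is chained to α.
δ is not reached, and no chain runs the other way from δ to α.
So the given relations leave the order of α and δ undetermined.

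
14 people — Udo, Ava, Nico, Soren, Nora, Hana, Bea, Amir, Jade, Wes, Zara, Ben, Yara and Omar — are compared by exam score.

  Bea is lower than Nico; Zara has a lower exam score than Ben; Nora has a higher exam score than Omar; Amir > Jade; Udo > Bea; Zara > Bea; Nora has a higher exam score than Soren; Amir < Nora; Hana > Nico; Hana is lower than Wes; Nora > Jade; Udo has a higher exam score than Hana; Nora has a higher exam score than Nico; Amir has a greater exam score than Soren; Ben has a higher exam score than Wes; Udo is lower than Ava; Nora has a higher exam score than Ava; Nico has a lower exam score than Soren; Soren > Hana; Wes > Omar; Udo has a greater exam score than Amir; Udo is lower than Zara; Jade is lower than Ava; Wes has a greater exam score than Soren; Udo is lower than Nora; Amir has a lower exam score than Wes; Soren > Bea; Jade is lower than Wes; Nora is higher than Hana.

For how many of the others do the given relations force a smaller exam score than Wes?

7

The elements the relations force below Wes are Bea, Nico, Jade, Hana, Soren, Omar, Amir — no chain reaches any other.
That is 7.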